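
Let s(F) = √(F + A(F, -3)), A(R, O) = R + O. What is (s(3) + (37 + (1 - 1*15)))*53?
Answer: 1219 + 53*√3 ≈ 1310.8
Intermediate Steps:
A(R, O) = O + R
s(F) = √(-3 + 2*F) (s(F) = √(F + (-3 + F)) = √(-3 + 2*F))
(s(3) + (37 + (1 - 1*15)))*53 = (√(-3 + 2*3) + (37 + (1 - 1*15)))*53 = (√(-3 + 6) + (37 + (1 - 15)))*53 = (√3 + (37 - 14))*53 = (√3 + 23)*53 = (23 + √3)*53 = 1219 + 53*√3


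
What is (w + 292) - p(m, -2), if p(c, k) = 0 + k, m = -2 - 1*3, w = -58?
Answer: 236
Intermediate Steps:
m = -5 (m = -2 - 3 = -5)
p(c, k) = k
(w + 292) - p(m, -2) = (-58 + 292) - 1*(-2) = 234 + 2 = 236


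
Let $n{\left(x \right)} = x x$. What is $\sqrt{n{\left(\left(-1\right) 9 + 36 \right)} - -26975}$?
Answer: $2 \sqrt{6926} \approx 166.45$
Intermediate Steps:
$n{\left(x \right)} = x^{2}$
$\sqrt{n{\left(\left(-1\right) 9 + 36 \right)} - -26975} = \sqrt{\left(\left(-1\right) 9 + 36\right)^{2} - -26975} = \sqrt{\left(-9 + 36\right)^{2} + 26975} = \sqrt{27^{2} + 26975} = \sqrt{729 + 26975} = \sqrt{27704} = 2 \sqrt{6926}$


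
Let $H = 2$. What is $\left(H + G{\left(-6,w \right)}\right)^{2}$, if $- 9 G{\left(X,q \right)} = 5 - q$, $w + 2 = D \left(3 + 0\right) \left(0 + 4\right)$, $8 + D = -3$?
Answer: $\frac{14641}{81} \approx 180.75$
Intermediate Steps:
$D = -11$ ($D = -8 - 3 = -11$)
$w = -134$ ($w = -2 + - 11 \left(3 + 0\right) \left(0 + 4\right) = -2 + \left(-11\right) 3 \cdot 4 = -2 - 132 = -134$)
$G{\left(X,q \right)} = - \frac{5}{9} + \frac{q}{9}$ ($G{\left(X,q \right)} = - \frac{5 - q}{9} = - \frac{5}{9} + \frac{q}{9}$)
$\left(H + G{\left(-6,w \right)}\right)^{2} = \left(2 + \left(- \frac{5}{9} + \frac{1}{9} \left(-134\right)\right)\right)^{2} = \left(2 - \frac{139}{9}\right)^{2} = \left(- \frac{121}{9}\right)^{2} = \frac{14641}{81}$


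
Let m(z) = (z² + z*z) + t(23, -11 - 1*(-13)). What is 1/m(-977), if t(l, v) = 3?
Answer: 1/1909061 ≈ 5.2382e-7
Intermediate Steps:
m(z) = 3 + 2*z² (m(z) = (z² + z*z) + 3 = (z² + z²) + 3 = 2*z² + 3 = 3 + 2*z²)
1/m(-977) = 1/(3 + 2*(-977)²) = 1/(3 + 2*954529) = 1/(3 + 1909058) = 1/1909061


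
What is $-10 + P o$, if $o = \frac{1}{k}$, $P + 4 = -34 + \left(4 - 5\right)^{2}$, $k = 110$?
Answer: $- \frac{1137}{110} \approx -10.336$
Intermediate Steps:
$P = -37$ ($P = -4 - \left(34 - \left(4 - 5\right)^{2}\right) = -4 - \left(34 - \left(-1\right)^{2}\right) = -4 + \left(-34 + 1\right) = -4 - 33 = -37$)
$o = \frac{1}{110} \approx 0.0090909$
$-10 + P o = -10 - \frac{37}{110} = - \frac{1137}{110}$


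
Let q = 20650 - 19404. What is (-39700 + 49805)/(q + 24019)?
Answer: 2021/5053 ≈ 0.39996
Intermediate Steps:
q = 1246
(-39700 + 49805)/(q + 24019) = (-39700 + 49805)/(1246 + 24019) = 10105/25265 = 10105*(1/25265) = 2021/5053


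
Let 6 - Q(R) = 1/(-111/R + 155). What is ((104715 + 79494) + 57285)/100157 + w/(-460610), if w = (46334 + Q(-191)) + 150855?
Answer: 2718541288830087/1370897611421320 ≈ 1.9830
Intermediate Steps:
Q(R) = 6 - 1/(155 - 111/R) (Q(R) = 6 - 1/(-111/R + 155) = 6 - 1/(155 - 111/R))
w = 5859846429/29716 (w = (46334 + (-666 + 929*(-191))/(-111 + 155*(-191))) + 150855 = (46334 + (-666 - 177439)/(-111 - 29605)) + 150855 = (46334 - 178105/(-29716)) + 150855 = (46334 - 1/29716*(-178105)) + 150855 = (46334 + 178105/29716) + 150855 = 1377039249/29716 + 150855 = 5859846429/29716 ≈ 1.9720e+5)
((104715 + 79494) + 57285)/100157 + w/(-460610) = ((104715 + 79494) + 57285)/100157 + (5859846429/29716)/(-460610) = (184209 + 57285)*(1/100157) + (5859846429/29716)*(-1/460610) = 241494*(1/100157) - 5859846429/13687486760 = 241494/100157 - 5859846429/13687486760 = 2718541288830087/1370897611421320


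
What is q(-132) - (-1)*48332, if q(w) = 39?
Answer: 48371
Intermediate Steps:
q(-132) - (-1)*48332 = 39 - (-1)*48332 = 39 - 1*(-48332) = 39 + 48332 = 48371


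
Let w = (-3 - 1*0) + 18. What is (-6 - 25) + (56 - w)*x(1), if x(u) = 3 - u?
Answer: 51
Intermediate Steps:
w = 15 (w = (-3 + 0) + 18 = -3 + 18 = 15)
(-6 - 25) + (56 - w)*x(1) = (-6 - 25) + (56 - 1*15)*(3 - 1*1) = -31 + (56 - 15)*(3 - 1) = -31 + 41*2 = -31 + 82 = 51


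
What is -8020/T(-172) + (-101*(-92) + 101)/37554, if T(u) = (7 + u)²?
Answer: -275507/6196410 ≈ -0.044462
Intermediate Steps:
-8020/T(-172) + (-101*(-92) + 101)/37554 = -8020/(7 - 172)² + (-101*(-92) + 101)/37554 = -8020/((-165)²) + (9292 + 101)*(1/37554) = -8020/27225 + 9393*(1/37554) = -8020*1/27225 + 3131/12518 = -1604/5445 + 3131/12518 = -275507/6196410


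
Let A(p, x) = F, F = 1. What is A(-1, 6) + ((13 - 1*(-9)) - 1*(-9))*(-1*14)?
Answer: -433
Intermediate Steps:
A(p, x) = 1
A(-1, 6) + ((13 - 1*(-9)) - 1*(-9))*(-1*14) = 1 + ((13 - 1*(-9)) - 1*(-9))*(-1*14) = 1 + ((13 + 9) + 9)*(-14) = 1 + (22 + 9)*(-14) = 1 + 31*(-14) = 1 - 434 = -433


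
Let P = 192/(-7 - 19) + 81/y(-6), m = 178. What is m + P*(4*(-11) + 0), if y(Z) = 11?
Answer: 2326/13 ≈ 178.92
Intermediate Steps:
P = -3/143 (P = 192/(-7 - 19) + 81/11 = 192/(-26) + 81*(1/11) = 192*(-1/26) + 81/11 = -96/13 + 81/11 = -3/143 ≈ -0.020979)
m + P*(4*(-11) + 0) = 178 - 3*(4*(-11) + 0)/143 = 178 - 3*(-44 + 0)/143 = 178 - 3/143*(-44) = 178 + 12/13 = 2326/13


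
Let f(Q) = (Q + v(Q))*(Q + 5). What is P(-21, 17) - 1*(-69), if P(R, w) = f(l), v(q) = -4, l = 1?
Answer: 51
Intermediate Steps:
f(Q) = (-4 + Q)*(5 + Q) (f(Q) = (Q - 4)*(Q + 5) = (-4 + Q)*(5 + Q))
P(R, w) = -18 (P(R, w) = -20 + 1 + 1**2 = -20 + 1 + 1 = -18)
P(-21, 17) - 1*(-69) = -18 - 1*(-69) = -18 + 69 = 51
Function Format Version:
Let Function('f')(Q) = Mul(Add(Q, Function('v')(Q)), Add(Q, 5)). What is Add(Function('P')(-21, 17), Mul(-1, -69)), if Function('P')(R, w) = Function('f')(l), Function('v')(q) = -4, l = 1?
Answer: 51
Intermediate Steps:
Function('f')(Q) = Mul(Add(-4, Q), Add(5, Q)) (Function('f')(Q) = Mul(Add(Q, -4), Add(Q, 5)) = Mul(Add(-4, Q), Add(5, Q)))
Function('P')(R, w) = -18 (Function('P')(R, w) = Add(-20, 1, Pow(1, 2)) = Add(-20, 1, 1) = -18)
Add(Function('P')(-21, 17), Mul(-1, -69)) = Add(-18, Mul(-1, -69)) = Add(-18, 69) = 51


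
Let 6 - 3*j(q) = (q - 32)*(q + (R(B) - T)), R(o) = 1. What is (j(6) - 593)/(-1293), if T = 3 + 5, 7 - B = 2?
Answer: 1799/3879 ≈ 0.46378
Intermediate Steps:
B = 5 (B = 7 - 1*2 = 7 - 2 = 5)
T = 8
j(q) = 2 - (-32 + q)*(-7 + q)/3 (j(q) = 2 - (q - 32)*(q + (1 - 1*8))/3 = 2 - (-32 + q)*(q + (1 - 8))/3 = 2 - (-32 + q)*(q - 7)/3 = 2 - (-32 + q)*(-7 + q)/3)
(j(6) - 593)/(-1293) = ((-218/3 + 13*6 - 1/3*6**2) - 593)/(-1293) = ((-218/3 + 78 - 1/3*36) - 593)*(-1/1293) = ((-218/3 + 78 - 12) - 593)*(-1/1293) = (-20/3 - 593)*(-1/1293) = -1799/3*(-1/1293) = 1799/3879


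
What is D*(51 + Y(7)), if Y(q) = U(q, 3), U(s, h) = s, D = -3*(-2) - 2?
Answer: 232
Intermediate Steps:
D = 4 (D = 6 - 2 = 4)
Y(q) = q
D*(51 + Y(7)) = 4*(51 + 7) = 4*58 = 232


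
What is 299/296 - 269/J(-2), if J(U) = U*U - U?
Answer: -38915/888 ≈ -43.823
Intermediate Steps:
J(U) = U² - U
299/296 - 269/J(-2) = 299/296 - 269*(-1/(2*(-1 - 2))) = 299*(1/296) - 269/((-2*(-3))) = 299/296 - 269/6 = -38915/888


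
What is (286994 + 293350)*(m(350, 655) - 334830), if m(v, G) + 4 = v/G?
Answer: -25455735655296/131 ≈ -1.9432e+11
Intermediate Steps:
m(v, G) = -4 + v/G
(286994 + 293350)*(m(350, 655) - 334830) = (286994 + 293350)*((-4 + 350/655) - 334830) = 580344*((-4 + 350*(1/655)) - 334830) = 580344*((-4 + 70/131) - 334830) = 580344*(-454/131 - 334830) = 580344*(-43863184/131) = -25455735655296/131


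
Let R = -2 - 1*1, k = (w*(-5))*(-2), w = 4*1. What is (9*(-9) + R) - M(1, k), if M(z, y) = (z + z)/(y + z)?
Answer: -3446/41 ≈ -84.049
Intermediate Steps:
w = 4
k = 40 (k = (4*(-5))*(-2) = -20*(-2) = 40)
M(z, y) = 2*z/(y + z) (M(z, y) = (2*z)/(y + z) = 2*z/(y + z))
R = -3 (R = -2 - 1 = -3)
(9*(-9) + R) - M(1, k) = (9*(-9) - 3) - 2/(40 + 1) = (-81 - 3) - 2/41 = -84 - 2/41 = -3446/41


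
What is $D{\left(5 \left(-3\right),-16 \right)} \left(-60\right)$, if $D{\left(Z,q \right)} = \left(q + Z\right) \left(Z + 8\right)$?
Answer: $-13020$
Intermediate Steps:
$D{\left(Z,q \right)} = \left(8 + Z\right) \left(Z + q\right)$ ($D{\left(Z,q \right)} = \left(Z + q\right) \left(8 + Z\right) = \left(8 + Z\right) \left(Z + q\right)$)
$D{\left(5 \left(-3\right),-16 \right)} \left(-60\right) = \left(\left(5 \left(-3\right)\right)^{2} + 8 \cdot 5 \left(-3\right) + 8 \left(-16\right) + 5 \left(-3\right) \left(-16\right)\right) \left(-60\right) = \left(\left(-15\right)^{2} + 8 \left(-15\right) - 128 - -240\right) \left(-60\right) = \left(225 - 120 - 128 + 240\right) \left(-60\right) = 217 \left(-60\right) = -13020$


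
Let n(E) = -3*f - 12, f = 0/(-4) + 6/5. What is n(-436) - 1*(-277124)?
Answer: 1385542/5 ≈ 2.7711e+5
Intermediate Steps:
f = 6/5 (f = 0*(-¼) + 6*(⅕) = 0 + 6/5 = 6/5 ≈ 1.2000)
n(E) = -78/5 (n(E) = -3*6/5 - 12 = -18/5 - 12 = -78/5)
n(-436) - 1*(-277124) = -78/5 - 1*(-277124) = -78/5 + 277124 = 1385542/5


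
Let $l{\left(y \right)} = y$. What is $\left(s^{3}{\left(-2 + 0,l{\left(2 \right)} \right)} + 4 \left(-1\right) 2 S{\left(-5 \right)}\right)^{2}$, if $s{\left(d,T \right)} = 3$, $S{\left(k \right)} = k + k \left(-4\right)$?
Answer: $8649$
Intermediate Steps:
$S{\left(k \right)} = - 3 k$ ($S{\left(k \right)} = k - 4 k = - 3 k$)
$\left(s^{3}{\left(-2 + 0,l{\left(2 \right)} \right)} + 4 \left(-1\right) 2 S{\left(-5 \right)}\right)^{2} = \left(3^{3} + 4 \left(-1\right) 2 \left(\left(-3\right) \left(-5\right)\right)\right)^{2} = \left(27 + \left(-4\right) 2 \cdot 15\right)^{2} = \left(27 - 120\right)^{2} = \left(-93\right)^{2} = 8649$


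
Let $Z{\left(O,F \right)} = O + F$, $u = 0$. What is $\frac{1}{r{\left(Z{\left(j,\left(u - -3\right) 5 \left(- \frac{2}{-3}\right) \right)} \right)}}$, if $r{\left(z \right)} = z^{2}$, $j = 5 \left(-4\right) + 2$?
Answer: $\frac{1}{64} \approx 0.015625$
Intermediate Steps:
$j = -18$ ($j = -20 + 2 = -18$)
$Z{\left(O,F \right)} = F + O$
$\frac{1}{r{\left(Z{\left(j,\left(u - -3\right) 5 \left(- \frac{2}{-3}\right) \right)} \right)}} = \frac{1}{\left(\left(0 - -3\right) 5 \left(- \frac{2}{-3}\right) - 18\right)^{2}} = \frac{1}{\left(\left(0 + 3\right) 5 \left(\left(-2\right) \left(- \frac{1}{3}\right)\right) - 18\right)^{2}} = \frac{1}{\left(3 \cdot 5 \cdot \frac{2}{3} - 18\right)^{2}} = \frac{1}{\left(15 \cdot \frac{2}{3} - 18\right)^{2}} = \frac{1}{\left(10 - 18\right)^{2}} = \frac{1}{\left(-8\right)^{2}} = \frac{1}{64}$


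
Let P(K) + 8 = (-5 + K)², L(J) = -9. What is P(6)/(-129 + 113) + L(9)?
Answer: -137/16 ≈ -8.5625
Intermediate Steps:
P(K) = -8 + (-5 + K)²
P(6)/(-129 + 113) + L(9) = (-8 + (-5 + 6)²)/(-129 + 113) - 9 = (-8 + 1²)/(-16) - 9 = (-8 + 1)*(-1/16) - 9 = -7*(-1/16) - 9 = 7/16 - 9 = -137/16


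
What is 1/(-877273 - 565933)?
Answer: -1/1443206 ≈ -6.9290e-7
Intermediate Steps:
1/(-877273 - 565933) = 1/(-1443206) = -1/1443206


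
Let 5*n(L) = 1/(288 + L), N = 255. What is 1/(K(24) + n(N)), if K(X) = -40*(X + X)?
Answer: -2715/5212799 ≈ -0.00052083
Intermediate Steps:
n(L) = 1/(5*(288 + L))
K(X) = -80*X
1/(K(24) + n(N)) = 1/(-80*24 + 1/(5*(288 + 255))) = 1/(-1920 + (⅕)/543) = 1/(-1920 + (⅕)*(1/543)) = 1/(-1920 + 1/2715) = 1/(-5212799/2715) = -2715/5212799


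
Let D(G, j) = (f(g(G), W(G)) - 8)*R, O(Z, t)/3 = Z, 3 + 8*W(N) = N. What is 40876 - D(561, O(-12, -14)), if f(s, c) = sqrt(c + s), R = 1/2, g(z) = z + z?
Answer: 40880 - sqrt(4767)/4 ≈ 40863.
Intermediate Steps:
W(N) = -3/8 + N/8
O(Z, t) = 3*Z
g(z) = 2*z
R = 1/2 ≈ 0.50000
D(G, j) = -4 + sqrt(-3/8 + 17*G/8)/2 (D(G, j) = (sqrt((-3/8 + G/8) + 2*G) - 8)*(1/2) = (sqrt(-3/8 + 17*G/8) - 8)*(1/2) = (-8 + sqrt(-3/8 + 17*G/8))*(1/2) = -4 + sqrt(-3/8 + 17*G/8)/2)
40876 - D(561, O(-12, -14)) = 40876 - (-4 + sqrt(-6 + 34*561)/8) = 40876 - (-4 + sqrt(-6 + 19074)/8) = 40876 - (-4 + sqrt(19068)/8) = 40876 - (-4 + (2*sqrt(4767))/8) = 40876 - (-4 + sqrt(4767)/4) = 40876 + (4 - sqrt(4767)/4) = 40880 - sqrt(4767)/4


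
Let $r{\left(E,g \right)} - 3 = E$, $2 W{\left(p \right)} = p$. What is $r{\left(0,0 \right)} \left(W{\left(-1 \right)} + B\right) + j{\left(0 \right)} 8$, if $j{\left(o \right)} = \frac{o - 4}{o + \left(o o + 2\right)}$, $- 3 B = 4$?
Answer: $- \frac{43}{2} \approx -21.5$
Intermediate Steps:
$W{\left(p \right)} = \frac{p}{2}$
$B = - \frac{4}{3}$ ($B = \left(- \frac{1}{3}\right) 4 = - \frac{4}{3} \approx -1.3333$)
$r{\left(E,g \right)} = 3 + E$
$j{\left(o \right)} = \frac{-4 + o}{2 + o + o^{2}}$ ($j{\left(o \right)} = \frac{-4 + o}{o + \left(o^{2} + 2\right)} = \frac{-4 + o}{o + \left(2 + o^{2}\right)} = \frac{-4 + o}{2 + o + o^{2}}$)
$r{\left(0,0 \right)} \left(W{\left(-1 \right)} + B\right) + j{\left(0 \right)} 8 = \left(3 + 0\right) \left(\frac{1}{2} \left(-1\right) - \frac{4}{3}\right) + \frac{-4 + 0}{2 + 0 + 0^{2}} \cdot 8 = 3 \left(- \frac{1}{2} - \frac{4}{3}\right) + \frac{1}{2 + 0 + 0} \left(-4\right) 8 = 3 \left(- \frac{11}{6}\right) + \frac{1}{2} \left(-4\right) 8 = - \frac{11}{2} + \frac{1}{2} \left(-4\right) 8 = - \frac{11}{2} - 16 = - \frac{43}{2}$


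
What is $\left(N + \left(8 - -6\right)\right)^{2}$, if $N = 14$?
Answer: $784$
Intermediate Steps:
$\left(N + \left(8 - -6\right)\right)^{2} = \left(14 + \left(8 - -6\right)\right)^{2} = \left(14 + \left(8 + 6\right)\right)^{2} = \left(14 + 14\right)^{2} = 28^{2} = 784$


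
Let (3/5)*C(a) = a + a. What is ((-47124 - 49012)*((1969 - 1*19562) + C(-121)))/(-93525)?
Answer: -5190286504/280575 ≈ -18499.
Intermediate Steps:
C(a) = 10*a/3 (C(a) = 5*(a + a)/3 = 5*(2*a)/3 = 10*a/3)
((-47124 - 49012)*((1969 - 1*19562) + C(-121)))/(-93525) = ((-47124 - 49012)*((1969 - 1*19562) + (10/3)*(-121)))/(-93525) = -96136*((1969 - 19562) - 1210/3)*(-1/93525) = -96136*(-17593 - 1210/3)*(-1/93525) = -96136*(-53989/3)*(-1/93525) = (5190286504/3)*(-1/93525) = -5190286504/280575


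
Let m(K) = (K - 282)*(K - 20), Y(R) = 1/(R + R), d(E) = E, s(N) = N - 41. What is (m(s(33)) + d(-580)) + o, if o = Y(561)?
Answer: 8459881/1122 ≈ 7540.0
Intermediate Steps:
s(N) = -41 + N
Y(R) = 1/(2*R)
o = 1/1122 (o = (½)/561 = (½)*(1/561) = 1/1122 ≈ 0.00089127)
m(K) = (-282 + K)*(-20 + K)
(m(s(33)) + d(-580)) + o = ((5640 + (-41 + 33)² - 302*(-41 + 33)) - 580) + 1/1122 = ((5640 + (-8)² - 302*(-8)) - 580) + 1/1122 = ((5640 + 64 + 2416) - 580) + 1/1122 = (8120 - 580) + 1/1122 = 7540 + 1/1122 = 8459881/1122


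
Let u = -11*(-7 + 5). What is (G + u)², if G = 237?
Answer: 67081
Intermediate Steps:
u = 22 (u = -11*(-2) = 22)
(G + u)² = (237 + 22)² = 259² = 67081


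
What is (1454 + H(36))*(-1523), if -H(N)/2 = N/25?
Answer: -55251394/25 ≈ -2.2101e+6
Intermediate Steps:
H(N) = -2*N/25
(1454 + H(36))*(-1523) = (1454 - 2/25*36)*(-1523) = (1454 - 72/25)*(-1523) = (36278/25)*(-1523) = -55251394/25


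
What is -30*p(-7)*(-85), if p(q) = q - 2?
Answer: -22950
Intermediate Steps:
p(q) = -2 + q
-30*p(-7)*(-85) = -30*(-2 - 7)*(-85) = -30*(-9)*(-85) = 270*(-85) = -22950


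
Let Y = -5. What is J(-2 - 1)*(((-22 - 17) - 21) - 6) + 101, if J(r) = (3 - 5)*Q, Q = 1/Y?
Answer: 373/5 ≈ 74.600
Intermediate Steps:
Q = -1/5 (Q = 1/(-5) = -1/5 ≈ -0.20000)
J(r) = 2/5 (J(r) = (3 - 5)*(-1/5) = -2*(-1/5) = 2/5)
J(-2 - 1)*(((-22 - 17) - 21) - 6) + 101 = 2*(((-22 - 17) - 21) - 6)/5 + 101 = 2*((-39 - 21) - 6)/5 + 101 = 2*(-60 - 6)/5 + 101 = (2/5)*(-66) + 101 = -132/5 + 101 = 373/5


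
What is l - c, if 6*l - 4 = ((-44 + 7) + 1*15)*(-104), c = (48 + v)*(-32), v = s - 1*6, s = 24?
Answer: 2494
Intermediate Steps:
v = 18 (v = 24 - 1*6 = 24 - 6 = 18)
c = -2112 (c = (48 + 18)*(-32) = 66*(-32) = -2112)
l = 382 (l = ⅔ + (((-44 + 7) + 1*15)*(-104))/6 = ⅔ + ((-37 + 15)*(-104))/6 = ⅔ + (-22*(-104))/6 = ⅔ + (⅙)*2288 = ⅔ + 1144/3 = 382)
l - c = 382 - 1*(-2112) = 382 + 2112 = 2494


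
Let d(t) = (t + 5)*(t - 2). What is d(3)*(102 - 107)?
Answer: -40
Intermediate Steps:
d(t) = (-2 + t)*(5 + t) (d(t) = (5 + t)*(-2 + t) = (-2 + t)*(5 + t))
d(3)*(102 - 107) = (-10 + 3² + 3*3)*(102 - 107) = (-10 + 9 + 9)*(-5) = 8*(-5) = -40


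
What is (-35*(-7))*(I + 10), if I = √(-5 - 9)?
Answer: 2450 + 245*I*√14 ≈ 2450.0 + 916.71*I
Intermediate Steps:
I = I*√14 (I = √(-14) = I*√14 ≈ 3.7417*I)
(-35*(-7))*(I + 10) = (-35*(-7))*(I*√14 + 10) = 245*(10 + I*√14) = 2450 + 245*I*√14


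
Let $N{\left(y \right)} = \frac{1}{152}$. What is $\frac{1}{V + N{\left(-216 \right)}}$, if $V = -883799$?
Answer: $- \frac{152}{134337447} \approx -1.1315 \cdot 10^{-6}$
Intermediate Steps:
$N{\left(y \right)} = \frac{1}{152}$
$\frac{1}{V + N{\left(-216 \right)}} = \frac{1}{-883799 + \frac{1}{152}} = \frac{1}{- \frac{134337447}{152}} = - \frac{152}{134337447}$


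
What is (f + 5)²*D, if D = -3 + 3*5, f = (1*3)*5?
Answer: 4800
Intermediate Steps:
f = 15 (f = 3*5 = 15)
D = 12 (D = -3 + 15 = 12)
(f + 5)²*D = (15 + 5)²*12 = 20²*12 = 400*12 = 4800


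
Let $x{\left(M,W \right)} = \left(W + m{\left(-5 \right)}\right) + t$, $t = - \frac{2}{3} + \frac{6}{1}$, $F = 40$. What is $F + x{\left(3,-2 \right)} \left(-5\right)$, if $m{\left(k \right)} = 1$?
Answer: $\frac{55}{3} \approx 18.333$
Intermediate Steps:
$t = \frac{16}{3}$ ($t = \left(-2\right) \frac{1}{3} + 6 \cdot 1 = - \frac{2}{3} + 6 = \frac{16}{3} \approx 5.3333$)
$x{\left(M,W \right)} = \frac{19}{3} + W$ ($x{\left(M,W \right)} = \left(W + 1\right) + \frac{16}{3} = \left(1 + W\right) + \frac{16}{3} = \frac{19}{3} + W$)
$F + x{\left(3,-2 \right)} \left(-5\right) = 40 + \left(\frac{19}{3} - 2\right) \left(-5\right) = 40 + \frac{13}{3} \left(-5\right) = 40 - \frac{65}{3} = \frac{55}{3}$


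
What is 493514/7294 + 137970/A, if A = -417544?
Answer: 7323480587/108770212 ≈ 67.330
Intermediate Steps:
493514/7294 + 137970/A = 493514/7294 + 137970/(-417544) = 493514*(1/7294) + 137970*(-1/417544) = 35251/521 - 68985/208772 = 7323480587/108770212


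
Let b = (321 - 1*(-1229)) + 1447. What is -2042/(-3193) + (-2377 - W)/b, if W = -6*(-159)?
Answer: -4516009/9569421 ≈ -0.47192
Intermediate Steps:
W = 954
b = 2997 (b = (321 + 1229) + 1447 = 1550 + 1447 = 2997)
-2042/(-3193) + (-2377 - W)/b = -2042/(-3193) + (-2377 - 1*954)/2997 = -2042*(-1/3193) + (-2377 - 954)*(1/2997) = 2042/3193 - 3331*1/2997 = 2042/3193 - 3331/2997 = -4516009/9569421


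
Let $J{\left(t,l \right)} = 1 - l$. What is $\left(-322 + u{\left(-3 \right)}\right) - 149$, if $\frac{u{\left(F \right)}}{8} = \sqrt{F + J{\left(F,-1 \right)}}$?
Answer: $-471 + 8 i \approx -471.0 + 8.0 i$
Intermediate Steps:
$u{\left(F \right)} = 8 \sqrt{2 + F}$ ($u{\left(F \right)} = 8 \sqrt{F + \left(1 - -1\right)} = 8 \sqrt{F + \left(1 + 1\right)} = 8 \sqrt{F + 2} = 8 \sqrt{2 + F}$)
$\left(-322 + u{\left(-3 \right)}\right) - 149 = \left(-322 + 8 \sqrt{2 - 3}\right) - 149 = \left(-322 + 8 \sqrt{-1}\right) - 149 = \left(-322 + 8 i\right) - 149 = -471 + 8 i$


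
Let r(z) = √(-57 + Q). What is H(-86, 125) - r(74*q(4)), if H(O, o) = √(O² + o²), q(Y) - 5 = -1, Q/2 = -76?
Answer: √23021 - I*√209 ≈ 151.73 - 14.457*I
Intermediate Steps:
Q = -152 (Q = 2*(-76) = -152)
q(Y) = 4 (q(Y) = 5 - 1 = 4)
r(z) = I*√209 (r(z) = √(-57 - 152) = √(-209) = I*√209)
H(-86, 125) - r(74*q(4)) = √((-86)² + 125²) - I*√209 = √(7396 + 15625) - I*√209 = √23021 - I*√209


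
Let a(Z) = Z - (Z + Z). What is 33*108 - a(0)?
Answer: 3564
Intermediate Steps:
a(Z) = -Z (a(Z) = Z - 2*Z = -Z)
33*108 - a(0) = 33*108 - (-1)*0 = 3564 - 1*0 = 3564 + 0 = 3564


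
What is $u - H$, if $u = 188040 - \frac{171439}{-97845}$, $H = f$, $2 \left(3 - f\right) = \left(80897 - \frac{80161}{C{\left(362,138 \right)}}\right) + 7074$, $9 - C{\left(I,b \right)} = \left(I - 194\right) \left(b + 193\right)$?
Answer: $\frac{140248375485219}{604453795} \approx 2.3203 \cdot 10^{5}$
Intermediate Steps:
$C{\left(I,b \right)} = 9 - \left(-194 + I\right) \left(193 + b\right)$ ($C{\left(I,b \right)} = 9 - \left(I - 194\right) \left(b + 193\right) = 9 - \left(-194 + I\right) \left(193 + b\right)$)
$f = - \frac{2445423098}{55599}$ ($f = 3 - \frac{\left(80897 - \frac{80161}{37451 - 69866 + 194 \cdot 138 - 362 \cdot 138}\right) + 7074}{2} = 3 - \frac{\left(80897 - \frac{80161}{37451 - 69866 + 26772 - 49956}\right) + 7074}{2} = 3 - \frac{\left(80897 - \frac{80161}{-55599}\right) + 7074}{2} = 3 - \frac{\left(80897 - - \frac{80161}{55599}\right) + 7074}{2} = 3 - \frac{\left(80897 + \frac{80161}{55599}\right) + 7074}{2} = 3 - \frac{\frac{4497872464}{55599} + 7074}{2} = 3 - \frac{2445589895}{55599} = - \frac{2445423098}{55599} \approx -43983.0$)
$H = - \frac{2445423098}{55599} \approx -43983.0$
$u = \frac{18398945239}{97845}$ ($u = 188040 - 171439 \left(- \frac{1}{97845}\right) = 188040 - - \frac{171439}{97845} = 188040 + \frac{171439}{97845} = \frac{18398945239}{97845} \approx 1.8804 \cdot 10^{5}$)
$u - H = \frac{18398945239}{97845} - - \frac{2445423098}{55599} = \frac{18398945239}{97845} + \frac{2445423098}{55599} = \frac{140248375485219}{604453795}$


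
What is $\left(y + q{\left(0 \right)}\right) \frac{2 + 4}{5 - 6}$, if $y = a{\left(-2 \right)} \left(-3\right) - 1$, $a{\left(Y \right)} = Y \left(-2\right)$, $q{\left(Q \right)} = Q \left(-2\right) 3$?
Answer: $78$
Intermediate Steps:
$q{\left(Q \right)} = - 6 Q$ ($q{\left(Q \right)} = - 2 Q 3 = - 6 Q$)
$a{\left(Y \right)} = - 2 Y$
$y = -13$ ($y = \left(-2\right) \left(-2\right) \left(-3\right) - 1 = 4 \left(-3\right) - 1 = -12 - 1 = -13$)
$\left(y + q{\left(0 \right)}\right) \frac{2 + 4}{5 - 6} = \left(-13 - 0\right) \frac{2 + 4}{5 - 6} = \left(-13 + 0\right) \frac{6}{-1} = - 13 \cdot 6 \left(-1\right) = \left(-13\right) \left(-6\right) = 78$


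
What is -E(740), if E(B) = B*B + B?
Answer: -548340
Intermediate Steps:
E(B) = B + B² (E(B) = B² + B = B + B²)
-E(740) = -740*(1 + 740) = -740*741 = -1*548340 = -548340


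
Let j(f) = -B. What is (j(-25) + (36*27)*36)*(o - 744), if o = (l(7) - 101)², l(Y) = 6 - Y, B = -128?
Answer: 339259200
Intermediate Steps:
j(f) = 128 (j(f) = -1*(-128) = 128)
o = 10404 (o = ((6 - 1*7) - 101)² = ((6 - 7) - 101)² = (-1 - 101)² = (-102)² = 10404)
(j(-25) + (36*27)*36)*(o - 744) = (128 + (36*27)*36)*(10404 - 744) = (128 + 972*36)*9660 = (128 + 34992)*9660 = 35120*9660 = 339259200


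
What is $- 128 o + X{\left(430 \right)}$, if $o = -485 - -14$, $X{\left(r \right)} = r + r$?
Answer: $61148$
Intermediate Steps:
$X{\left(r \right)} = 2 r$
$o = -471$ ($o = -485 + 14 = -471$)
$- 128 o + X{\left(430 \right)} = \left(-128\right) \left(-471\right) + 2 \cdot 430 = 60288 + 860 = 61148$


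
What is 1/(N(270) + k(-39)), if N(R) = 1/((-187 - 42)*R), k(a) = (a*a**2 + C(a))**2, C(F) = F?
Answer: 61830/217850100900119 ≈ 2.8382e-10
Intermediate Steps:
k(a) = (a + a**3)**2 (k(a) = (a*a**2 + a)**2 = (a**3 + a)**2 = (a + a**3)**2)
N(R) = -1/(229*R) (N(R) = 1/((-229)*R) = -1/(229*R))
1/(N(270) + k(-39)) = 1/(-1/229/270 + (-39)**2*(1 + (-39)**2)**2) = 1/(-1/229*1/270 + 1521*(1 + 1521)**2) = 1/(-1/61830 + 1521*1522**2) = 1/(-1/61830 + 1521*2316484) = 1/(-1/61830 + 3523372164) = 1/(217850100900119/61830) = 61830/217850100900119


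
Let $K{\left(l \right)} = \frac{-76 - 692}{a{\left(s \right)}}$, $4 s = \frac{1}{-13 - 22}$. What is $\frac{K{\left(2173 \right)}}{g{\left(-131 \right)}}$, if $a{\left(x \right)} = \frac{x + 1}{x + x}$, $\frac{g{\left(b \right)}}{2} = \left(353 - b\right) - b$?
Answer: $\frac{256}{28495} \approx 0.008984$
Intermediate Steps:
$g{\left(b \right)} = 706 - 4 b$ ($g{\left(b \right)} = 2 \left(\left(353 - b\right) - b\right) = 2 \left(353 - 2 b\right) = 706 - 4 b$)
$s = - \frac{1}{140}$ ($s = \frac{1}{4 \left(-13 - 22\right)} = \frac{1}{4 \left(-35\right)} = \frac{1}{4} \left(- \frac{1}{35}\right) = - \frac{1}{140} \approx -0.0071429$)
$a{\left(x \right)} = \frac{1 + x}{2 x}$
$K{\left(l \right)} = \frac{1536}{139}$ ($K{\left(l \right)} = \frac{-76 - 692}{\frac{1}{2} \frac{1}{- \frac{1}{140}} \left(1 - \frac{1}{140}\right)} = \frac{-76 - 692}{\frac{1}{2} \left(-140\right) \frac{139}{140}} = - \frac{768}{- \frac{139}{2}} = \left(-768\right) \left(- \frac{2}{139}\right) = \frac{1536}{139}$)
$\frac{K{\left(2173 \right)}}{g{\left(-131 \right)}} = \frac{1536}{139 \left(706 - -524\right)} = \frac{1536}{139 \left(706 + 524\right)} = \frac{1536}{139 \cdot 1230} = \frac{1536}{139} \cdot \frac{1}{1230} = \frac{256}{28495}$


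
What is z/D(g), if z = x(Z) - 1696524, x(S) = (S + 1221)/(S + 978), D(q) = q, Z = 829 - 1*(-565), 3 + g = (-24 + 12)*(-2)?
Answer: -4024152313/49812 ≈ -80787.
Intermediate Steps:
g = 21 (g = -3 + (-24 + 12)*(-2) = -3 - 12*(-2) = -3 + 24 = 21)
Z = 1394 (Z = 829 + 565 = 1394)
x(S) = (1221 + S)/(978 + S)
z = -4024152313/2372 (z = (1221 + 1394)/(978 + 1394) - 1696524 = 2615/2372 - 1696524 = -4024152313/2372 ≈ -1.6965e+6)
z/D(g) = -4024152313/2372/21 = -4024152313/2372*1/21 = -4024152313/49812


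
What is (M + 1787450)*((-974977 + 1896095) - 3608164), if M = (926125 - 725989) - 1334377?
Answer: -1755202630614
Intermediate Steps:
M = -1134241 (M = 200136 - 1334377 = -1134241)
(M + 1787450)*((-974977 + 1896095) - 3608164) = (-1134241 + 1787450)*((-974977 + 1896095) - 3608164) = 653209*(921118 - 3608164) = 653209*(-2687046) = -1755202630614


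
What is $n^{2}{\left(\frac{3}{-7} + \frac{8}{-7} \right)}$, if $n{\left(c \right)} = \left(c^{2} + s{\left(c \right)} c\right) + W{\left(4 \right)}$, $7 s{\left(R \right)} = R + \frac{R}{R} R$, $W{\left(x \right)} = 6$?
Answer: $\frac{9903609}{117649} \approx 84.179$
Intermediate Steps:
$s{\left(R \right)} = \frac{2 R}{7}$ ($s{\left(R \right)} = \frac{R + \frac{R}{R} R}{7} = \frac{R + 1 R}{7} = \frac{R + R}{7} = \frac{2 R}{7}$)
$n{\left(c \right)} = 6 + \frac{9 c^{2}}{7}$ ($n{\left(c \right)} = \left(c^{2} + \frac{2 c}{7} c\right) + 6 = \left(c^{2} + \frac{2 c^{2}}{7}\right) + 6 = \frac{9 c^{2}}{7} + 6 = 6 + \frac{9 c^{2}}{7}$)
$n^{2}{\left(\frac{3}{-7} + \frac{8}{-7} \right)} = \left(6 + \frac{9 \left(\frac{3}{-7} + \frac{8}{-7}\right)^{2}}{7}\right)^{2} = \left(6 + \frac{9 \left(3 \left(- \frac{1}{7}\right) + 8 \left(- \frac{1}{7}\right)\right)^{2}}{7}\right)^{2} = \left(6 + \frac{9 \left(- \frac{3}{7} - \frac{8}{7}\right)^{2}}{7}\right)^{2} = \left(6 + \frac{9 \left(- \frac{11}{7}\right)^{2}}{7}\right)^{2} = \left(6 + \frac{9}{7} \cdot \frac{121}{49}\right)^{2} = \left(6 + \frac{1089}{343}\right)^{2} = \left(\frac{3147}{343}\right)^{2} = \frac{9903609}{117649}$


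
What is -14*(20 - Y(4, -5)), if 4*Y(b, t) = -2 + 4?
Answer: -273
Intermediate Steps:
Y(b, t) = 1/2 (Y(b, t) = (-2 + 4)/4 = (1/4)*2 = 1/2)
-14*(20 - Y(4, -5)) = -14*(20 - 1*1/2) = -14*(20 - 1/2) = -14*39/2 = -273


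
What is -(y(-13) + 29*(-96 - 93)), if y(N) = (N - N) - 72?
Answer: 5553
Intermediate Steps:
y(N) = -72 (y(N) = 0 - 72 = -72)
-(y(-13) + 29*(-96 - 93)) = -(-72 + 29*(-96 - 93)) = -(-72 + 29*(-189)) = -(-72 - 5481) = -1*(-5553) = 5553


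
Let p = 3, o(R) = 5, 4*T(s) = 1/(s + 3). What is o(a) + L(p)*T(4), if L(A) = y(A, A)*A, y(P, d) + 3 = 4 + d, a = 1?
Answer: 38/7 ≈ 5.4286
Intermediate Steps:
T(s) = 1/(4*(3 + s)) (T(s) = 1/(4*(s + 3)) = 1/(4*(3 + s)))
y(P, d) = 1 + d (y(P, d) = -3 + (4 + d) = 1 + d)
L(A) = A*(1 + A) (L(A) = (1 + A)*A = A*(1 + A))
o(a) + L(p)*T(4) = 5 + (3*(1 + 3))*(1/(4*(3 + 4))) = 5 + (3*4)*((¼)/7) = 5 + 12*((¼)*(⅐)) = 5 + 12*(1/28) = 5 + 3/7 = 38/7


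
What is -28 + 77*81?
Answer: 6209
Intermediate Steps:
-28 + 77*81 = -28 + 6237 = 6209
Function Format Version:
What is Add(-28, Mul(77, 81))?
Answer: 6209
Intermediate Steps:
Add(-28, Mul(77, 81)) = Add(-28, 6237) = 6209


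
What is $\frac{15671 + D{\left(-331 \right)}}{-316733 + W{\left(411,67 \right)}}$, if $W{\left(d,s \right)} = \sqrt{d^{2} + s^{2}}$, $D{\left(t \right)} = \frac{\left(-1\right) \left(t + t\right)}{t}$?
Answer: $- \frac{551432153}{11146624431} - \frac{1741 \sqrt{173410}}{11146624431} \approx -0.049536$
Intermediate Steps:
$D{\left(t \right)} = -2$ ($D{\left(t \right)} = \frac{\left(-1\right) 2 t}{t} = \frac{\left(-2\right) t}{t} = -2$)
$\frac{15671 + D{\left(-331 \right)}}{-316733 + W{\left(411,67 \right)}} = \frac{15671 - 2}{-316733 + \sqrt{411^{2} + 67^{2}}} = \frac{15669}{-316733 + \sqrt{168921 + 4489}} = \frac{15669}{-316733 + \sqrt{173410}}$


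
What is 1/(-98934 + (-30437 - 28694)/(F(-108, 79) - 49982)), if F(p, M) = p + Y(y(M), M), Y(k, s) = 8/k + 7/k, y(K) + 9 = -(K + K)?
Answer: -8365045/827577487153 ≈ -1.0108e-5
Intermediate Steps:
y(K) = -9 - 2*K (y(K) = -9 - (K + K) = -9 - 2*K)
Y(k, s) = 15/k
F(p, M) = p + 15/(-9 - 2*M)
1/(-98934 + (-30437 - 28694)/(F(-108, 79) - 49982)) = 1/(-98934 + (-30437 - 28694)/((-108 - 15/(9 + 2*79)) - 49982)) = 1/(-98934 - 59131/((-108 - 15/(9 + 158)) - 49982)) = 1/(-98934 - 59131/((-108 - 15/167) - 49982)) = 1/(-98934 - 59131/(-18051/167 - 49982)) = 1/(-98934 - 59131/(-8365045/167)) = 1/(-98934 - 59131*(-167/8365045)) = 1/(-98934 + 9874877/8365045) = 1/(-827577487153/8365045) = -8365045/827577487153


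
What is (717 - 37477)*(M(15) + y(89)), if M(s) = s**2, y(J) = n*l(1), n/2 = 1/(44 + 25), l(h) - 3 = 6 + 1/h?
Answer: -571434200/69 ≈ -8.2817e+6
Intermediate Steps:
l(h) = 9 + 1/h (l(h) = 3 + (6 + 1/h) = 9 + 1/h)
n = 2/69 (n = 2/(44 + 25) = 2/69 ≈ 0.028986)
y(J) = 20/69 (y(J) = 2*(9 + 1/1)/69 = 2*(9 + 1)/69 = (2/69)*10 = 20/69)
(717 - 37477)*(M(15) + y(89)) = (717 - 37477)*(15**2 + 20/69) = -36760*(225 + 20/69) = -36760*15545/69 = -571434200/69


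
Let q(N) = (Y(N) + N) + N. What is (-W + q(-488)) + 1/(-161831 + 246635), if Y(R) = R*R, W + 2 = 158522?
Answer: 6669664993/84804 ≈ 78648.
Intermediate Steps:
W = 158520 (W = -2 + 158522 = 158520)
Y(R) = R²
q(N) = N² + 2*N (q(N) = (N² + N) + N = (N + N²) + N = N² + 2*N)
(-W + q(-488)) + 1/(-161831 + 246635) = (-1*158520 - 488*(2 - 488)) + 1/(-161831 + 246635) = (-158520 - 488*(-486)) + 1/84804 = (-158520 + 237168) + 1/84804 = 78648 + 1/84804 = 6669664993/84804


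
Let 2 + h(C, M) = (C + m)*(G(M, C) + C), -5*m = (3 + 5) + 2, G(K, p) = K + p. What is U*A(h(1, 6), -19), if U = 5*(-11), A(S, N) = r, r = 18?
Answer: -990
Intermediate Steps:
m = -2 (m = -((3 + 5) + 2)/5 = -(8 + 2)/5 = -⅕*10 = -2)
h(C, M) = -2 + (-2 + C)*(M + 2*C) (h(C, M) = -2 + (C - 2)*((M + C) + C) = -2 + (-2 + C)*((C + M) + C) = -2 + (-2 + C)*(M + 2*C))
A(S, N) = 18
U = -55
U*A(h(1, 6), -19) = -55*18 = -990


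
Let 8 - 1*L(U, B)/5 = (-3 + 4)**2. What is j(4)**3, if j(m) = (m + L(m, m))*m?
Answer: 3796416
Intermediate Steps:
L(U, B) = 35 (L(U, B) = 40 - 5*(-3 + 4)**2 = 40 - 5*1**2 = 40 - 5*1 = 40 - 5 = 35)
j(m) = m*(35 + m) (j(m) = (m + 35)*m = (35 + m)*m = m*(35 + m))
j(4)**3 = (4*(35 + 4))**3 = (4*39)**3 = 156**3 = 3796416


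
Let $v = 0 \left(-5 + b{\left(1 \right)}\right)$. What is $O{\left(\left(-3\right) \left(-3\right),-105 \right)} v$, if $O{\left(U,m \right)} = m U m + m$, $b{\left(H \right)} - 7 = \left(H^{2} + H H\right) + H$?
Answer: $0$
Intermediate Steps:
$b{\left(H \right)} = 7 + H + 2 H^{2}$ ($b{\left(H \right)} = 7 + \left(\left(H^{2} + H H\right) + H\right) = 7 + \left(\left(H^{2} + H^{2}\right) + H\right) = 7 + \left(2 H^{2} + H\right) = 7 + \left(H + 2 H^{2}\right) = 7 + H + 2 H^{2}$)
$O{\left(U,m \right)} = m + U m^{2}$ ($O{\left(U,m \right)} = U m m + m = U m^{2} + m = m + U m^{2}$)
$v = 0$ ($v = 0 \left(-5 + \left(7 + 1 + 2 \cdot 1^{2}\right)\right) = 0 \left(-5 + \left(7 + 1 + 2 \cdot 1\right)\right) = 0 \left(-5 + \left(7 + 1 + 2\right)\right) = 0 \left(-5 + 10\right) = 0 \cdot 5 = 0$)
$O{\left(\left(-3\right) \left(-3\right),-105 \right)} v = - 105 \left(1 + \left(-3\right) \left(-3\right) \left(-105\right)\right) 0 = - 105 \left(1 + 9 \left(-105\right)\right) 0 = - 105 \left(1 - 945\right) 0 = \left(-105\right) \left(-944\right) 0 = 99120 \cdot 0 = 0$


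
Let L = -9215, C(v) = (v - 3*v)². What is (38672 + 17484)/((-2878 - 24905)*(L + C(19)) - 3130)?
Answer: 56156/215898563 ≈ 0.00026010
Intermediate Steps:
C(v) = 4*v² (C(v) = (-2*v)² = 4*v²)
(38672 + 17484)/((-2878 - 24905)*(L + C(19)) - 3130) = (38672 + 17484)/((-2878 - 24905)*(-9215 + 4*19²) - 3130) = 56156/(-27783*(-9215 + 4*361) - 3130) = 56156/(-27783*(-9215 + 1444) - 3130) = 56156/(-27783*(-7771) - 3130) = 56156/(215901693 - 3130) = 56156/215898563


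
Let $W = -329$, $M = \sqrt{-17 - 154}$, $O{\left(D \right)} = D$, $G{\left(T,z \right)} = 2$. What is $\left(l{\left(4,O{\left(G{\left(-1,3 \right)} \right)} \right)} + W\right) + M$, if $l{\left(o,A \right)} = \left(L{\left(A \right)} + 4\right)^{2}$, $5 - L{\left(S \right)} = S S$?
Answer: $-304 + 3 i \sqrt{19} \approx -304.0 + 13.077 i$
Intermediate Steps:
$L{\left(S \right)} = 5 - S^{2}$ ($L{\left(S \right)} = 5 - S S = 5 - S^{2}$)
$l{\left(o,A \right)} = \left(9 - A^{2}\right)^{2}$ ($l{\left(o,A \right)} = \left(\left(5 - A^{2}\right) + 4\right)^{2} = \left(9 - A^{2}\right)^{2}$)
$M = 3 i \sqrt{19}$ ($M = \sqrt{-171} = 3 i \sqrt{19} \approx 13.077 i$)
$\left(l{\left(4,O{\left(G{\left(-1,3 \right)} \right)} \right)} + W\right) + M = \left(\left(-9 + 2^{2}\right)^{2} - 329\right) + 3 i \sqrt{19} = \left(\left(-9 + 4\right)^{2} - 329\right) + 3 i \sqrt{19} = \left(\left(-5\right)^{2} - 329\right) + 3 i \sqrt{19} = \left(25 - 329\right) + 3 i \sqrt{19} = -304 + 3 i \sqrt{19}$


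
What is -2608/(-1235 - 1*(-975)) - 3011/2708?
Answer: 1569901/176020 ≈ 8.9189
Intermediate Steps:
-2608/(-1235 - 1*(-975)) - 3011/2708 = -2608/(-1235 + 975) - 3011*1/2708 = -2608/(-260) - 3011/2708 = -2608*(-1/260) - 3011/2708 = 652/65 - 3011/2708 = 1569901/176020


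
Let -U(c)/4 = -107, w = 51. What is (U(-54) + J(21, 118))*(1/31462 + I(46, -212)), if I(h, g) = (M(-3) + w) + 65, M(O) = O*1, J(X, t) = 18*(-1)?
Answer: 728817435/15731 ≈ 46330.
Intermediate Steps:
U(c) = 428 (U(c) = -4*(-107) = 428)
J(X, t) = -18
M(O) = O
I(h, g) = 113 (I(h, g) = (-3 + 51) + 65 = 48 + 65 = 113)
(U(-54) + J(21, 118))*(1/31462 + I(46, -212)) = (428 - 18)*(1/31462 + 113) = 410*(1/31462 + 113) = 410*(3555207/31462) = 728817435/15731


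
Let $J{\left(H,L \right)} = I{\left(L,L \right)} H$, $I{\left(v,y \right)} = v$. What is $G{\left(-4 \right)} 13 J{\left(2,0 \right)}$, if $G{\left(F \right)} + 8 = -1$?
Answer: $0$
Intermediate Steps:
$J{\left(H,L \right)} = H L$ ($J{\left(H,L \right)} = L H = H L$)
$G{\left(F \right)} = -9$ ($G{\left(F \right)} = -8 - 1 = -9$)
$G{\left(-4 \right)} 13 J{\left(2,0 \right)} = \left(-9\right) 13 \cdot 2 \cdot 0 = \left(-117\right) 0 = 0$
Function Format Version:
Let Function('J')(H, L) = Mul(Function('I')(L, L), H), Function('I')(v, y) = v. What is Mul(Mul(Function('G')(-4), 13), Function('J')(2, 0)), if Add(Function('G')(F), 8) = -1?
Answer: 0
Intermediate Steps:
Function('J')(H, L) = Mul(H, L) (Function('J')(H, L) = Mul(L, H) = Mul(H, L))
Function('G')(F) = -9 (Function('G')(F) = Add(-8, -1) = -9)
Mul(Mul(Function('G')(-4), 13), Function('J')(2, 0)) = Mul(Mul(-9, 13), Mul(2, 0)) = Mul(-117, 0) = 0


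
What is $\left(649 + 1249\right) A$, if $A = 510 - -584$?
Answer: $2076412$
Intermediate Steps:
$A = 1094$ ($A = 510 + 584 = 1094$)
$\left(649 + 1249\right) A = \left(649 + 1249\right) 1094 = 1898 \cdot 1094 = 2076412$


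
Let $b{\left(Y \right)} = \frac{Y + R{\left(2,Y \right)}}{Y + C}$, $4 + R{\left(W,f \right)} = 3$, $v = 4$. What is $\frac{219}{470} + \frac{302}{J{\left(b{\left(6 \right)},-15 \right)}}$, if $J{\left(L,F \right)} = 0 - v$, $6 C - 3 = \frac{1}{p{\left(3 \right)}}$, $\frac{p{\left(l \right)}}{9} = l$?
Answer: $- \frac{17633}{235} \approx -75.034$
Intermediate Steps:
$p{\left(l \right)} = 9 l$
$R{\left(W,f \right)} = -1$ ($R{\left(W,f \right)} = -4 + 3 = -1$)
$C = \frac{41}{81}$ ($C = \frac{1}{2} + \frac{1}{6 \cdot 9 \cdot 3} = \frac{1}{2} + \frac{1}{6 \cdot 27} = \frac{1}{2} + \frac{1}{6} \cdot \frac{1}{27} = \frac{1}{2} + \frac{1}{162} = \frac{41}{81} \approx 0.50617$)
$b{\left(Y \right)} = \frac{-1 + Y}{\frac{41}{81} + Y}$ ($b{\left(Y \right)} = \frac{Y - 1}{Y + \frac{41}{81}} = \frac{-1 + Y}{\frac{41}{81} + Y}$)
$J{\left(L,F \right)} = -4$ ($J{\left(L,F \right)} = 0 - 4 = -4$)
$\frac{219}{470} + \frac{302}{J{\left(b{\left(6 \right)},-15 \right)}} = \frac{219}{470} + \frac{302}{-4} = 219 \cdot \frac{1}{470} + 302 \left(- \frac{1}{4}\right) = \frac{219}{470} - \frac{151}{2} = - \frac{17633}{235}$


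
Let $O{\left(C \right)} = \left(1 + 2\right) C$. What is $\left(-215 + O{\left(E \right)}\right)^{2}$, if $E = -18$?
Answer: $72361$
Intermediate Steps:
$O{\left(C \right)} = 3 C$
$\left(-215 + O{\left(E \right)}\right)^{2} = \left(-215 + 3 \left(-18\right)\right)^{2} = \left(-215 - 54\right)^{2} = \left(-269\right)^{2} = 72361$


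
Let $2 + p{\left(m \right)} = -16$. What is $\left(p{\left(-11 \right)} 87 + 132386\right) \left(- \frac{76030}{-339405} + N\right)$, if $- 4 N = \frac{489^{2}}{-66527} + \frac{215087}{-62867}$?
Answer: $\frac{73460198818320235660}{283902297815829} \approx 2.5875 \cdot 10^{5}$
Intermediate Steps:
$p{\left(m \right)} = -18$ ($p{\left(m \right)} = -2 - 16 = -18$)
$N = \frac{7335478189}{4182352909}$ ($N = - \frac{\frac{489^{2}}{-66527} + \frac{215087}{-62867}}{4} = - \frac{239121 \left(- \frac{1}{66527}\right) + 215087 \left(- \frac{1}{62867}\right)}{4} = - \frac{- \frac{239121}{66527} - \frac{215087}{62867}}{4} = \left(- \frac{1}{4}\right) \left(- \frac{29341912756}{4182352909}\right) = \frac{7335478189}{4182352909} \approx 1.7539$)
$\left(p{\left(-11 \right)} 87 + 132386\right) \left(- \frac{76030}{-339405} + N\right) = \left(\left(-18\right) 87 + 132386\right) \left(- \frac{76030}{-339405} + \frac{7335478189}{4182352909}\right) = \left(-1566 + 132386\right) \left(\left(-76030\right) \left(- \frac{1}{339405}\right) + \frac{7335478189}{4182352909}\right) = 130820 \left(\frac{15206}{67881} + \frac{7335478189}{4182352909}\right) = 130820 \cdot \frac{561536453281763}{283902297815829} = \frac{73460198818320235660}{283902297815829}$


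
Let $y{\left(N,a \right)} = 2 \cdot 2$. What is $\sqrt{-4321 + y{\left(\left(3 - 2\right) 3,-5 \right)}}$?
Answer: $i \sqrt{4317} \approx 65.704 i$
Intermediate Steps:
$y{\left(N,a \right)} = 4$
$\sqrt{-4321 + y{\left(\left(3 - 2\right) 3,-5 \right)}} = \sqrt{-4321 + 4} = \sqrt{-4317} = i \sqrt{4317}$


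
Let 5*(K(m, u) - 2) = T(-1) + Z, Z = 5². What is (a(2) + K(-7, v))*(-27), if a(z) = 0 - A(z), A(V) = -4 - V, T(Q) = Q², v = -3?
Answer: -1782/5 ≈ -356.40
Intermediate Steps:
a(z) = 4 + z (a(z) = 0 - (-4 - z) = 0 + (4 + z) = 4 + z)
Z = 25
K(m, u) = 36/5 (K(m, u) = 2 + ((-1)² + 25)/5 = 2 + (1 + 25)/5 = 2 + (⅕)*26 = 2 + 26/5 = 36/5)
(a(2) + K(-7, v))*(-27) = ((4 + 2) + 36/5)*(-27) = (6 + 36/5)*(-27) = (66/5)*(-27) = -1782/5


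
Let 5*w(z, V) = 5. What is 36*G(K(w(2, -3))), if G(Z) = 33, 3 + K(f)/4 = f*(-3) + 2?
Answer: 1188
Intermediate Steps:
w(z, V) = 1 (w(z, V) = (1/5)*5 = 1)
K(f) = -4 - 12*f (K(f) = -12 + 4*(f*(-3) + 2) = -12 + 4*(-3*f + 2) = -12 + 4*(2 - 3*f) = -12 + (8 - 12*f) = -4 - 12*f)
36*G(K(w(2, -3))) = 36*33 = 1188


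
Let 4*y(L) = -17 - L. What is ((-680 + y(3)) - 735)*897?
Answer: -1273740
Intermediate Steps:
y(L) = -17/4 - L/4 (y(L) = (-17 - L)/4 = -17/4 - L/4)
((-680 + y(3)) - 735)*897 = ((-680 + (-17/4 - 1/4*3)) - 735)*897 = ((-680 + (-17/4 - 3/4)) - 735)*897 = ((-680 - 5) - 735)*897 = (-685 - 735)*897 = -1420*897 = -1273740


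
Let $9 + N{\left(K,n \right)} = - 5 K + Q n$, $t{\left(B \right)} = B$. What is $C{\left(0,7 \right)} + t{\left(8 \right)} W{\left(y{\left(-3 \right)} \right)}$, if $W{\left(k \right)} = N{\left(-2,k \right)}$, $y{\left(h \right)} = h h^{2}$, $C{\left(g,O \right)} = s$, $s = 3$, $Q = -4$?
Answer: $875$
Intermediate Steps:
$C{\left(g,O \right)} = 3$
$N{\left(K,n \right)} = -9 - 5 K - 4 n$ ($N{\left(K,n \right)} = -9 - \left(4 n + 5 K\right) = -9 - 5 K - 4 n$)
$y{\left(h \right)} = h^{3}$
$W{\left(k \right)} = 1 - 4 k$ ($W{\left(k \right)} = -9 - -10 - 4 k = -9 + 10 - 4 k = 1 - 4 k$)
$C{\left(0,7 \right)} + t{\left(8 \right)} W{\left(y{\left(-3 \right)} \right)} = 3 + 8 \left(1 - 4 \left(-3\right)^{3}\right) = 3 + 8 \left(1 - -108\right) = 3 + 8 \left(1 + 108\right) = 3 + 8 \cdot 109 = 3 + 872 = 875$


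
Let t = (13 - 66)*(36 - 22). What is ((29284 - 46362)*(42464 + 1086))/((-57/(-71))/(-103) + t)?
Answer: 5439021079700/5426303 ≈ 1.0023e+6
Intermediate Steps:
t = -742 (t = -53*14 = -742)
((29284 - 46362)*(42464 + 1086))/((-57/(-71))/(-103) + t) = ((29284 - 46362)*(42464 + 1086))/((-57/(-71))/(-103) - 742) = (-17078*43550)/(-(-57)*(-1)/(103*71) - 742) = -743746900/(-1/103*57/71 - 742) = -743746900/(-57/7313 - 742) = -743746900/(-5426303/7313) = -743746900*(-7313/5426303) = 5439021079700/5426303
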